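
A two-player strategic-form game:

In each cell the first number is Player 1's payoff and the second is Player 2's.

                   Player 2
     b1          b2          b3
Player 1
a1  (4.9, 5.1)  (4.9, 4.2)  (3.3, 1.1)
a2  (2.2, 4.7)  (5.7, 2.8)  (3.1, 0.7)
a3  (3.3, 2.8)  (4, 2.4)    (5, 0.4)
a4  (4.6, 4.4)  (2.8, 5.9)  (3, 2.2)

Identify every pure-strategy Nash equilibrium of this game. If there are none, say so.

The unique pure-strategy Nash equilibrium is (a1, b1).

Check each profile: it is a Nash equilibrium iff no player can strictly gain by switching unilaterally.
(a1, b1): Player 1 gets 4.9, best alternative 4.6; Player 2 gets 5.1, best alternative 4.2. No profitable deviation — NE.
(a1, b2): Player 1 can switch to a2 (4.9 → 5.7). Not NE.
(a1, b3): Player 1 can switch to a3 (3.3 → 5). Not NE.
(a2, b1): Player 1 can switch to a1 (2.2 → 4.9). Not NE.
(a2, b2): Player 2 can switch to b1 (2.8 → 4.7). Not NE.
(a2, b3): Player 1 can switch to a1 (3.1 → 3.3). Not NE.
(a3, b1): Player 1 can switch to a1 (3.3 → 4.9). Not NE.
(The remaining 5 profiles each have a profitable deviation by the same check.)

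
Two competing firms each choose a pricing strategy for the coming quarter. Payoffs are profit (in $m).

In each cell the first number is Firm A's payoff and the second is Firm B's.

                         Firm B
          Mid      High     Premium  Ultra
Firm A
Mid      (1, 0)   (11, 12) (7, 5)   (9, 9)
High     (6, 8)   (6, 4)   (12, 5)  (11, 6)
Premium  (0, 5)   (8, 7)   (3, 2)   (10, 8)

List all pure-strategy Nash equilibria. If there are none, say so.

The pure Nash equilibria are (Mid, High), (High, Mid).

(Mid, Mid): Firm A can switch to High (1 → 6). Not NE.
(Mid, High): Firm A gets 11, best alternative 8; Firm B gets 12, best alternative 9. No profitable deviation — NE.
(Mid, Premium): Firm A can switch to High (7 → 12). Not NE.
(Mid, Ultra): Firm A can switch to High (9 → 11). Not NE.
(High, Mid): Firm A gets 6, best alternative 1; Firm B gets 8, best alternative 6. No profitable deviation — NE.
(High, High): Firm A can switch to Mid (6 → 11). Not NE.
(High, Premium): Firm B can switch to Mid (5 → 8). Not NE.
(High, Ultra): Firm B can switch to Mid (6 → 8). Not NE.
(Premium, Mid): Firm A can switch to Mid (0 → 1). Not NE.
(Premium, High): Firm A can switch to Mid (8 → 11). Not NE.
(Premium, Premium): Firm A can switch to Mid (3 → 7). Not NE.
(Premium, Ultra): Firm A can switch to High (10 → 11). Not NE.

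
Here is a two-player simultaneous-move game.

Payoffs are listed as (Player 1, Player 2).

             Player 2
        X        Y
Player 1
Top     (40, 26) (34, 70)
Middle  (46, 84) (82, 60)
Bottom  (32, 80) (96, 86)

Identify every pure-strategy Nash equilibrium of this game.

Check each profile: it is a Nash equilibrium iff no player can strictly gain by switching unilaterally.
(Top, X): Player 1 can switch to Middle (40 → 46). Not NE.
(Top, Y): Player 1 can switch to Middle (34 → 82). Not NE.
(Middle, X): Player 1 gets 46, best alternative 40; Player 2 gets 84, best alternative 60. No profitable deviation — NE.
(Middle, Y): Player 1 can switch to Bottom (82 → 96). Not NE.
(Bottom, X): Player 1 can switch to Top (32 → 40). Not NE.
(Bottom, Y): Player 1 gets 96, best alternative 82; Player 2 gets 86, best alternative 80. No profitable deviation — NE.

Pure-strategy Nash equilibria: (Middle, X); (Bottom, Y)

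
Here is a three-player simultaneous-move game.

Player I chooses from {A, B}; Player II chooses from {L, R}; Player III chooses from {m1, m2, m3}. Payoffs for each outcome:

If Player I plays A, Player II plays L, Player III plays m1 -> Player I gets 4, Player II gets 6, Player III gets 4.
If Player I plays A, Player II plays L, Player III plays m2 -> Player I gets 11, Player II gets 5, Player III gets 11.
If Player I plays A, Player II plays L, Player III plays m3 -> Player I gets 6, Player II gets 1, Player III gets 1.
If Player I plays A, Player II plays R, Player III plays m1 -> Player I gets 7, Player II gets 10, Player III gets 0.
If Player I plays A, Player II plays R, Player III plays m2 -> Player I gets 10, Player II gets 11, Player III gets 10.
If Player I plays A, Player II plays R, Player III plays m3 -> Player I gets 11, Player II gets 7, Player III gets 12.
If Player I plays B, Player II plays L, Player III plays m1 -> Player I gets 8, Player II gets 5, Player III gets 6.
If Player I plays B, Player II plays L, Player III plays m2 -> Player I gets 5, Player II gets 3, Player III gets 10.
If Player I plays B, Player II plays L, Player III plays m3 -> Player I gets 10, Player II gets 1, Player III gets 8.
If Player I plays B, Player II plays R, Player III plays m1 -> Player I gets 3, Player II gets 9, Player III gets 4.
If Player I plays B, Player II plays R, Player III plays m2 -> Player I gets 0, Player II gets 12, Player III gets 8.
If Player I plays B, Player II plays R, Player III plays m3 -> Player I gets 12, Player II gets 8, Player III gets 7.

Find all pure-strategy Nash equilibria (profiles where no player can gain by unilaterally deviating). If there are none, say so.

For each strategy profile, look for a profitable unilateral deviation.
(A, L, m1): Player I can switch to B (4 → 8). Not NE.
(A, L, m2): Player II can switch to R (5 → 11). Not NE.
(A, L, m3): Player I can switch to B (6 → 10). Not NE.
(A, R, m1): Player III can switch to m2 (0 → 10). Not NE.
(A, R, m2): Player III can switch to m3 (10 → 12). Not NE.
(A, R, m3): Player I can switch to B (11 → 12). Not NE.
(B, L, m1): Player II can switch to R (5 → 9). Not NE.
(B, L, m2): Player I can switch to A (5 → 11). Not NE.
(The remaining 4 profiles each have a profitable deviation by the same check.)

none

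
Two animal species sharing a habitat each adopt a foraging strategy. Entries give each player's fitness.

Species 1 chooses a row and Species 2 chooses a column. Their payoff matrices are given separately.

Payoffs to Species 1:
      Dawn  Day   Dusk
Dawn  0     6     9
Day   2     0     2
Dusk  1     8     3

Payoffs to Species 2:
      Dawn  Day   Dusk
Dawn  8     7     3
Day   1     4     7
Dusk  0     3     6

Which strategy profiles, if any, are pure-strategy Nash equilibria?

Species 1 against Dawn: payoffs 0, 2, 1 → best response Day.
Species 1 against Day: payoffs 6, 0, 8 → best response Dusk.
Species 1 against Dusk: payoffs 9, 2, 3 → best response Dawn.
Species 2 against Dawn: payoffs 8, 7, 3 → best response Dawn.
Species 2 against Day: payoffs 1, 4, 7 → best response Dusk.
Species 2 against Dusk: payoffs 0, 3, 6 → best response Dusk.
No profile is a mutual best response for all players.

This game has no pure Nash equilibrium.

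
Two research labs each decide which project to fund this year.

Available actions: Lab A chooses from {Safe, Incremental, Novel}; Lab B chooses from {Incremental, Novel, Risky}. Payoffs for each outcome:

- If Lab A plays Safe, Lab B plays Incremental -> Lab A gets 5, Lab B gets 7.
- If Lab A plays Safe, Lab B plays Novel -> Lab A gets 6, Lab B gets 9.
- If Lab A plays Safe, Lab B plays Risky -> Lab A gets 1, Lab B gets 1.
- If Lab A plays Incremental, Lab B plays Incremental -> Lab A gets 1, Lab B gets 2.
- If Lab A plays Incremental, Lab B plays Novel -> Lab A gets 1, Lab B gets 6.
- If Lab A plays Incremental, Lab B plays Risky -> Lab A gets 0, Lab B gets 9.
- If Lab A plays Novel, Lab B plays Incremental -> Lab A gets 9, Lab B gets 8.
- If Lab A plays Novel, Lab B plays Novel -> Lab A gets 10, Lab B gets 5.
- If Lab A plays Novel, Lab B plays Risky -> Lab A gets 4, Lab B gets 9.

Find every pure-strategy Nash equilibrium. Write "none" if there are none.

Mark each player's best response to every combination of opponents' strategies; a profile where every player is best-responding is a pure Nash equilibrium.
Lab A against Incremental: payoffs 5, 1, 9 → best response Novel.
Lab A against Novel: payoffs 6, 1, 10 → best response Novel.
Lab A against Risky: payoffs 1, 0, 4 → best response Novel.
Lab B against Safe: payoffs 7, 9, 1 → best response Novel.
Lab B against Incremental: payoffs 2, 6, 9 → best response Risky.
Lab B against Novel: payoffs 8, 5, 9 → best response Risky.
Mutual best responses: (Novel, Risky).

Pure NE: (Novel, Risky)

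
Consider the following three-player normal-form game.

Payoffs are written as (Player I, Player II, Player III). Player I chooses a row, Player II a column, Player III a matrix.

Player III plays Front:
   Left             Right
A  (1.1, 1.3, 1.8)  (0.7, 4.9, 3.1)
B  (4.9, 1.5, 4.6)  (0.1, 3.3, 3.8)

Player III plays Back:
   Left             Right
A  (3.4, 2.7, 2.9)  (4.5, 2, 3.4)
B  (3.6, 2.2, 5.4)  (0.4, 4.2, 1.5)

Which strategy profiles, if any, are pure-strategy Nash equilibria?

Player I against (Left, Front): payoffs 1.1, 4.9 → best response B.
Player I against (Left, Back): payoffs 3.4, 3.6 → best response B.
Player I against (Right, Front): payoffs 0.7, 0.1 → best response A.
Player I against (Right, Back): payoffs 4.5, 0.4 → best response A.
Player II against (A, Front): payoffs 1.3, 4.9 → best response Right.
Player II against (A, Back): payoffs 2.7, 2 → best response Left.
Player II against (B, Front): payoffs 1.5, 3.3 → best response Right.
Player II against (B, Back): payoffs 2.2, 4.2 → best response Right.
Player III against (A, Left): payoffs 1.8, 2.9 → best response Back.
Player III against (A, Right): payoffs 3.1, 3.4 → best response Back.
Player III against (B, Left): payoffs 4.6, 5.4 → best response Back.
Player III against (B, Right): payoffs 3.8, 1.5 → best response Front.
No profile is a mutual best response for all players.

none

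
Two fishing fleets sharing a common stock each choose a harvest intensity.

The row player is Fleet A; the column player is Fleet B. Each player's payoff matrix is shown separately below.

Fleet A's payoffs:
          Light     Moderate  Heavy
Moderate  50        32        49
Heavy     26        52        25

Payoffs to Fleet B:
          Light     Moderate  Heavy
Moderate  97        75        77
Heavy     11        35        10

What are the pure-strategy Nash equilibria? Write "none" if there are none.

The pure Nash equilibria are (Moderate, Light) and (Heavy, Moderate).

(Moderate, Light): Fleet A gets 50, best alternative 26; Fleet B gets 97, best alternative 77. No profitable deviation — NE.
(Moderate, Moderate): Fleet A can switch to Heavy (32 → 52). Not NE.
(Moderate, Heavy): Fleet B can switch to Light (77 → 97). Not NE.
(Heavy, Light): Fleet A can switch to Moderate (26 → 50). Not NE.
(Heavy, Moderate): Fleet A gets 52, best alternative 32; Fleet B gets 35, best alternative 11. No profitable deviation — NE.
(Heavy, Heavy): Fleet A can switch to Moderate (25 → 49). Not NE.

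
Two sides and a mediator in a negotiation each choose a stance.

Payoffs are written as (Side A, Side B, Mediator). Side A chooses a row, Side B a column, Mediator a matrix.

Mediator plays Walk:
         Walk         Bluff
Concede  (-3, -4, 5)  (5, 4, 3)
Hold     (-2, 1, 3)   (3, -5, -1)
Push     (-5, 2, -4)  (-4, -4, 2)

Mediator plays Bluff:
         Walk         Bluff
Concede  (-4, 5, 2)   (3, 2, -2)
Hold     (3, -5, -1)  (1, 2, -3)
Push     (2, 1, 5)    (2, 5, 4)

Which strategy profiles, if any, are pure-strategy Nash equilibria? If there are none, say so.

(Concede, Walk, Walk): Side A can switch to Hold (-3 → -2). Not NE.
(Concede, Walk, Bluff): Side A can switch to Hold (-4 → 3). Not NE.
(Concede, Bluff, Walk): Side A gets 5, best alternative 3; Side B gets 4, best alternative -4; Mediator gets 3, best alternative -2. No profitable deviation — NE.
(Concede, Bluff, Bluff): Side B can switch to Walk (2 → 5). Not NE.
(Hold, Walk, Walk): Side A gets -2, best alternative -3; Side B gets 1, best alternative -5; Mediator gets 3, best alternative -1. No profitable deviation — NE.
(Hold, Walk, Bluff): Side B can switch to Bluff (-5 → 2). Not NE.
(Hold, Bluff, Walk): Side A can switch to Concede (3 → 5). Not NE.
(Hold, Bluff, Bluff): Side A can switch to Concede (1 → 3). Not NE.
(The remaining 4 profiles each have a profitable deviation by the same check.)

Pure-strategy Nash equilibria: (Concede, Bluff, Walk); (Hold, Walk, Walk)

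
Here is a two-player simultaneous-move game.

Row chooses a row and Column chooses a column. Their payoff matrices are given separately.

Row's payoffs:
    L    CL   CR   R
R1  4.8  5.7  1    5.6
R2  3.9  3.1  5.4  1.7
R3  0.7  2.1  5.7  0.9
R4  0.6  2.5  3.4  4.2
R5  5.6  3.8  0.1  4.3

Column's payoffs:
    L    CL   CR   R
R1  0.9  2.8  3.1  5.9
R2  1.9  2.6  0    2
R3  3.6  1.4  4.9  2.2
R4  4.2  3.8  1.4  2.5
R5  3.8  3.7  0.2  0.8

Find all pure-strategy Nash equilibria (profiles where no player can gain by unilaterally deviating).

(R1, R), (R3, CR), (R5, L)

Check each profile: it is a Nash equilibrium iff no player can strictly gain by switching unilaterally.
(R1, L): Row can switch to R5 (4.8 → 5.6). Not NE.
(R1, CL): Column can switch to CR (2.8 → 3.1). Not NE.
(R1, CR): Row can switch to R2 (1 → 5.4). Not NE.
(R1, R): Row gets 5.6, best alternative 4.3; Column gets 5.9, best alternative 3.1. No profitable deviation — NE.
(R2, L): Row can switch to R1 (3.9 → 4.8). Not NE.
(R2, CL): Row can switch to R1 (3.1 → 5.7). Not NE.
(R2, CR): Row can switch to R3 (5.4 → 5.7). Not NE.
(R2, R): Row can switch to R1 (1.7 → 5.6). Not NE.
(R3, L): Row can switch to R1 (0.7 → 4.8). Not NE.
(R3, CL): Row can switch to R1 (2.1 → 5.7). Not NE.
(R3, CR): Row gets 5.7, best alternative 5.4; Column gets 4.9, best alternative 3.6. No profitable deviation — NE.
(R3, R): Row can switch to R1 (0.9 → 5.6). Not NE.
(R4, L): Row can switch to R1 (0.6 → 4.8). Not NE.
(R4, CL): Row can switch to R1 (2.5 → 5.7). Not NE.
(R5, L): Row gets 5.6, best alternative 4.8; Column gets 3.8, best alternative 3.7. No profitable deviation — NE.
(The remaining 5 profiles each have a profitable deviation by the same check.)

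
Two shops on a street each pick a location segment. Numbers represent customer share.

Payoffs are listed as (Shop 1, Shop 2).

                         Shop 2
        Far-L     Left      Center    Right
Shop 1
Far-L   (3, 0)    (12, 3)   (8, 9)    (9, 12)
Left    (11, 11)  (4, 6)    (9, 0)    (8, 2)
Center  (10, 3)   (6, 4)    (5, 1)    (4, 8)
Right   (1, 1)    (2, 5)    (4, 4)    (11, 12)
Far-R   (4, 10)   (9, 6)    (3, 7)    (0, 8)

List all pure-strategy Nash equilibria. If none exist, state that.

Shop 1 against Far-L: payoffs 3, 11, 10, 1, 4 → best response Left.
Shop 1 against Left: payoffs 12, 4, 6, 2, 9 → best response Far-L.
Shop 1 against Center: payoffs 8, 9, 5, 4, 3 → best response Left.
Shop 1 against Right: payoffs 9, 8, 4, 11, 0 → best response Right.
Shop 2 against Far-L: payoffs 0, 3, 9, 12 → best response Right.
Shop 2 against Left: payoffs 11, 6, 0, 2 → best response Far-L.
Shop 2 against Center: payoffs 3, 4, 1, 8 → best response Right.
Shop 2 against Right: payoffs 1, 5, 4, 12 → best response Right.
Shop 2 against Far-R: payoffs 10, 6, 7, 8 → best response Far-L.
Mutual best responses: (Left, Far-L); (Right, Right).

Pure-strategy Nash equilibria: (Left, Far-L), (Right, Right)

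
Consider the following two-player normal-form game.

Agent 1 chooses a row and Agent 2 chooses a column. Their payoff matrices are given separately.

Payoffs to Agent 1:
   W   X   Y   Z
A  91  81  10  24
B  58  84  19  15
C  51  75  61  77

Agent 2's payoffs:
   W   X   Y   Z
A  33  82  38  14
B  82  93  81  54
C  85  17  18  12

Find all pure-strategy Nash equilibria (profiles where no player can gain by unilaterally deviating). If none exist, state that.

Check each profile: it is a Nash equilibrium iff no player can strictly gain by switching unilaterally.
(A, W): Agent 2 can switch to X (33 → 82). Not NE.
(A, X): Agent 1 can switch to B (81 → 84). Not NE.
(A, Y): Agent 1 can switch to B (10 → 19). Not NE.
(A, Z): Agent 1 can switch to C (24 → 77). Not NE.
(B, W): Agent 1 can switch to A (58 → 91). Not NE.
(B, X): Agent 1 gets 84, best alternative 81; Agent 2 gets 93, best alternative 82. No profitable deviation — NE.
(B, Y): Agent 1 can switch to C (19 → 61). Not NE.
(B, Z): Agent 1 can switch to A (15 → 24). Not NE.
(C, W): Agent 1 can switch to A (51 → 91). Not NE.
(C, X): Agent 1 can switch to A (75 → 81). Not NE.
(C, Y): Agent 2 can switch to W (18 → 85). Not NE.
(C, Z): Agent 2 can switch to W (12 → 85). Not NE.

(B, X)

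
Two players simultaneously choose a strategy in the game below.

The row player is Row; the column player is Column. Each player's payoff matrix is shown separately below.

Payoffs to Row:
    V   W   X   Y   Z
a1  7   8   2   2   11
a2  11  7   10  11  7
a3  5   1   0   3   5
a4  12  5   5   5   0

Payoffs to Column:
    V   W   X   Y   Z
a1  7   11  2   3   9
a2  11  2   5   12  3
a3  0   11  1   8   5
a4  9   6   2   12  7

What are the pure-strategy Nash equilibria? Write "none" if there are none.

Row against V: payoffs 7, 11, 5, 12 → best response a4.
Row against W: payoffs 8, 7, 1, 5 → best response a1.
Row against X: payoffs 2, 10, 0, 5 → best response a2.
Row against Y: payoffs 2, 11, 3, 5 → best response a2.
Row against Z: payoffs 11, 7, 5, 0 → best response a1.
Column against a1: payoffs 7, 11, 2, 3, 9 → best response W.
Column against a2: payoffs 11, 2, 5, 12, 3 → best response Y.
Column against a3: payoffs 0, 11, 1, 8, 5 → best response W.
Column against a4: payoffs 9, 6, 2, 12, 7 → best response Y.
Mutual best responses: (a1, W); (a2, Y).

Pure-strategy Nash equilibria: (a1, W); (a2, Y)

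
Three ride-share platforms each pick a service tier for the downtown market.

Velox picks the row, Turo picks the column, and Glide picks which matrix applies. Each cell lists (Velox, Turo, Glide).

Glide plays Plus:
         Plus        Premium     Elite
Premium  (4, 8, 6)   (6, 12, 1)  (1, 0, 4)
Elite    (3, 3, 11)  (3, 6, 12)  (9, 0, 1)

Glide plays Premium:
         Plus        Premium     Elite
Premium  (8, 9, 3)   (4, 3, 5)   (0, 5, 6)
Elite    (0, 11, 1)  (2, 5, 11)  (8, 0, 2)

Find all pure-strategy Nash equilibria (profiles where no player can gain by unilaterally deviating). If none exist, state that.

(Premium, Plus, Plus): Turo can switch to Premium (8 → 12). Not NE.
(Premium, Plus, Premium): Glide can switch to Plus (3 → 6). Not NE.
(Premium, Premium, Plus): Glide can switch to Premium (1 → 5). Not NE.
(Premium, Premium, Premium): Turo can switch to Plus (3 → 9). Not NE.
(Premium, Elite, Plus): Velox can switch to Elite (1 → 9). Not NE.
(Premium, Elite, Premium): Velox can switch to Elite (0 → 8). Not NE.
(Elite, Plus, Plus): Velox can switch to Premium (3 → 4). Not NE.
(Elite, Plus, Premium): Velox can switch to Premium (0 → 8). Not NE.
(The remaining 4 profiles each have a profitable deviation by the same check.)

There is no pure-strategy Nash equilibrium.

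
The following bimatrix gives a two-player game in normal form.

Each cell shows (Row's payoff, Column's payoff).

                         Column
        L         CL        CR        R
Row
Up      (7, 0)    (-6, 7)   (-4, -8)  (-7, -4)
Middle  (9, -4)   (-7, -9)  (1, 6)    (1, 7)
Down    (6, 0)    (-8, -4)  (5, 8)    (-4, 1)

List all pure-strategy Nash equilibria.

The pure Nash equilibria are (Up, CL), (Middle, R), (Down, CR).

(Up, L): Row can switch to Middle (7 → 9). Not NE.
(Up, CL): Row gets -6, best alternative -7; Column gets 7, best alternative 0. No profitable deviation — NE.
(Up, CR): Row can switch to Middle (-4 → 1). Not NE.
(Up, R): Row can switch to Middle (-7 → 1). Not NE.
(Middle, L): Column can switch to CR (-4 → 6). Not NE.
(Middle, CL): Row can switch to Up (-7 → -6). Not NE.
(Middle, CR): Row can switch to Down (1 → 5). Not NE.
(Middle, R): Row gets 1, best alternative -4; Column gets 7, best alternative 6. No profitable deviation — NE.
(Down, L): Row can switch to Up (6 → 7). Not NE.
(Down, CL): Row can switch to Up (-8 → -6). Not NE.
(Down, CR): Row gets 5, best alternative 1; Column gets 8, best alternative 1. No profitable deviation — NE.
(The remaining 1 profile has a profitable deviation by the same check.)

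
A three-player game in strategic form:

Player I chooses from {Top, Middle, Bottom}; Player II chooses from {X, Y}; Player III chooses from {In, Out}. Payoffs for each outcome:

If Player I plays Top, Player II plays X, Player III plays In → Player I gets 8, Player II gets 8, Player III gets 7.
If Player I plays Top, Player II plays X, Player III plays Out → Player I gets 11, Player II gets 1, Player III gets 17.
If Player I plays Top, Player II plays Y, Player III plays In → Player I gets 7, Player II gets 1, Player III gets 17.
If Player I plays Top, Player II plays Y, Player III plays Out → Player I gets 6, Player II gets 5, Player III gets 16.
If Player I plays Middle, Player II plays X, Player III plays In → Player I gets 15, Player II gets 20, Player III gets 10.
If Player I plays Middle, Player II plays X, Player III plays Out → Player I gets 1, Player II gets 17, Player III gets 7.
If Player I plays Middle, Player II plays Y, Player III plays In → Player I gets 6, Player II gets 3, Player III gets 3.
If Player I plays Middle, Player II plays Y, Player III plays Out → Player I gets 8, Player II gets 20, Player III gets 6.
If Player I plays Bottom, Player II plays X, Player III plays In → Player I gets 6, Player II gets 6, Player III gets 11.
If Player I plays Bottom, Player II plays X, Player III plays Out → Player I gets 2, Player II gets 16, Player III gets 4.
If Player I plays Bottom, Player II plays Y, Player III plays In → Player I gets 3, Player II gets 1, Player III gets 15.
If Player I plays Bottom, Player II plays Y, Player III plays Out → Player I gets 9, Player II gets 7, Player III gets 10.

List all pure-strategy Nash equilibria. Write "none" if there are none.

(Top, X, In): Player I can switch to Middle (8 → 15). Not NE.
(Top, X, Out): Player II can switch to Y (1 → 5). Not NE.
(Top, Y, In): Player II can switch to X (1 → 8). Not NE.
(Top, Y, Out): Player I can switch to Middle (6 → 8). Not NE.
(Middle, X, In): Player I gets 15, best alternative 8; Player II gets 20, best alternative 3; Player III gets 10, best alternative 7. No profitable deviation — NE.
(Middle, X, Out): Player I can switch to Top (1 → 11). Not NE.
(Middle, Y, In): Player I can switch to Top (6 → 7). Not NE.
(Middle, Y, Out): Player I can switch to Bottom (8 → 9). Not NE.
(Bottom, X, In): Player I can switch to Top (6 → 8). Not NE.
(The remaining 3 profiles each have a profitable deviation by the same check.)

(Middle, X, In)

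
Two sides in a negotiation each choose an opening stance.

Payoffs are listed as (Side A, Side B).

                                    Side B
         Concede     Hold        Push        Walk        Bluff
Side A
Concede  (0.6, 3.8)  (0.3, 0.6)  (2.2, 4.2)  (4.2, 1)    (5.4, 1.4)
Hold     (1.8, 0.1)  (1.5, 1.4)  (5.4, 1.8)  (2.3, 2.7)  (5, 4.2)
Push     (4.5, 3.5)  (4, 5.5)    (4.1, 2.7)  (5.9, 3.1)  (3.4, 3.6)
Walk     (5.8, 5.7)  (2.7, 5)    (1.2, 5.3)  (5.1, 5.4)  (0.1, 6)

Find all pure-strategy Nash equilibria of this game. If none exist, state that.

Pure NE: (Push, Hold)

For each strategy profile, look for a profitable unilateral deviation.
(Concede, Concede): Side A can switch to Hold (0.6 → 1.8). Not NE.
(Concede, Hold): Side A can switch to Hold (0.3 → 1.5). Not NE.
(Concede, Push): Side A can switch to Hold (2.2 → 5.4). Not NE.
(Concede, Walk): Side A can switch to Push (4.2 → 5.9). Not NE.
(Concede, Bluff): Side B can switch to Concede (1.4 → 3.8). Not NE.
(Hold, Concede): Side A can switch to Push (1.8 → 4.5). Not NE.
(Push, Hold): Side A gets 4, best alternative 2.7; Side B gets 5.5, best alternative 3.6. No profitable deviation — NE.
(The remaining 13 profiles each have a profitable deviation by the same check.)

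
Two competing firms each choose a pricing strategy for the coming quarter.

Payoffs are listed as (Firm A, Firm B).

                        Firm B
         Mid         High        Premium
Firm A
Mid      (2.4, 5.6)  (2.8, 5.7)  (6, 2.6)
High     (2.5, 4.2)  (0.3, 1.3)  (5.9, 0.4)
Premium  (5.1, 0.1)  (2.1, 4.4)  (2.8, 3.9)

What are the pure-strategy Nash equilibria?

Pure NE: (Mid, High)

Firm A against Mid: payoffs 2.4, 2.5, 5.1 → best response Premium.
Firm A against High: payoffs 2.8, 0.3, 2.1 → best response Mid.
Firm A against Premium: payoffs 6, 5.9, 2.8 → best response Mid.
Firm B against Mid: payoffs 5.6, 5.7, 2.6 → best response High.
Firm B against High: payoffs 4.2, 1.3, 0.4 → best response Mid.
Firm B against Premium: payoffs 0.1, 4.4, 3.9 → best response High.
Mutual best responses: (Mid, High).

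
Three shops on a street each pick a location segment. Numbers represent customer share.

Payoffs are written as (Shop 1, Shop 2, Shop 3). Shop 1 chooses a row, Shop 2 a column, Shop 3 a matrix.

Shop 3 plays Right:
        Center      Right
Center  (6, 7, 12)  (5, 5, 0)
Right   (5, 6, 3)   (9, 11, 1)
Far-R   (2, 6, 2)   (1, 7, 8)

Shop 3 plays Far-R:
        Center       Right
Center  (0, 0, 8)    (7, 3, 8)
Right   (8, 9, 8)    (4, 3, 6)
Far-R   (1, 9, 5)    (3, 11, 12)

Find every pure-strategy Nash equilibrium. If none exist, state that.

Pure-strategy Nash equilibria: (Center, Center, Right); (Center, Right, Far-R); (Right, Center, Far-R)

Mark each player's best response to every combination of opponents' strategies; a profile where every player is best-responding is a pure Nash equilibrium.
Shop 1 against (Center, Right): payoffs 6, 5, 2 → best response Center.
Shop 1 against (Center, Far-R): payoffs 0, 8, 1 → best response Right.
Shop 1 against (Right, Right): payoffs 5, 9, 1 → best response Right.
Shop 1 against (Right, Far-R): payoffs 7, 4, 3 → best response Center.
Shop 2 against (Center, Right): payoffs 7, 5 → best response Center.
Shop 2 against (Center, Far-R): payoffs 0, 3 → best response Right.
Shop 2 against (Right, Right): payoffs 6, 11 → best response Right.
Shop 2 against (Right, Far-R): payoffs 9, 3 → best response Center.
Shop 2 against (Far-R, Right): payoffs 6, 7 → best response Right.
Shop 2 against (Far-R, Far-R): payoffs 9, 11 → best response Right.
Shop 3 against (Center, Center): payoffs 12, 8 → best response Right.
Shop 3 against (Center, Right): payoffs 0, 8 → best response Far-R.
Shop 3 against (Right, Center): payoffs 3, 8 → best response Far-R.
Shop 3 against (Right, Right): payoffs 1, 6 → best response Far-R.
Shop 3 against (Far-R, Center): payoffs 2, 5 → best response Far-R.
Shop 3 against (Far-R, Right): payoffs 8, 12 → best response Far-R.
Mutual best responses: (Center, Center, Right); (Center, Right, Far-R); (Right, Center, Far-R).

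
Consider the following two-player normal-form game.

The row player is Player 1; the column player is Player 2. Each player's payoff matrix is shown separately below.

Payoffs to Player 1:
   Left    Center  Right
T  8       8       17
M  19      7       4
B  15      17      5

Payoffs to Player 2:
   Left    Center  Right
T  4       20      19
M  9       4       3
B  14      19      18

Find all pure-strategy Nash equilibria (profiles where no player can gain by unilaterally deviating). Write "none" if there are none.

Pure-strategy Nash equilibria: (M, Left), (B, Center)

For each player, find the best response to each opponent profile; mutual best responses are the pure NE.
Player 1 against Left: payoffs 8, 19, 15 → best response M.
Player 1 against Center: payoffs 8, 7, 17 → best response B.
Player 1 against Right: payoffs 17, 4, 5 → best response T.
Player 2 against T: payoffs 4, 20, 19 → best response Center.
Player 2 against M: payoffs 9, 4, 3 → best response Left.
Player 2 against B: payoffs 14, 19, 18 → best response Center.
Mutual best responses: (M, Left); (B, Center).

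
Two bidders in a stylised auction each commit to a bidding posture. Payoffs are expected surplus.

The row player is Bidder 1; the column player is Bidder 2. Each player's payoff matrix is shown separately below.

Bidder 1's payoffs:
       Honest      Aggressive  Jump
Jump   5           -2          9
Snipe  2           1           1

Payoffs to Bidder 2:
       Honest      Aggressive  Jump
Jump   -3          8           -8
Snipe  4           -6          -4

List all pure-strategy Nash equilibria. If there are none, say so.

No pure-strategy Nash equilibrium.

Check each profile: it is a Nash equilibrium iff no player can strictly gain by switching unilaterally.
(Jump, Honest): Bidder 2 can switch to Aggressive (-3 → 8). Not NE.
(Jump, Aggressive): Bidder 1 can switch to Snipe (-2 → 1). Not NE.
(Jump, Jump): Bidder 2 can switch to Honest (-8 → -3). Not NE.
(Snipe, Honest): Bidder 1 can switch to Jump (2 → 5). Not NE.
(Snipe, Aggressive): Bidder 2 can switch to Honest (-6 → 4). Not NE.
(Snipe, Jump): Bidder 1 can switch to Jump (1 → 9). Not NE.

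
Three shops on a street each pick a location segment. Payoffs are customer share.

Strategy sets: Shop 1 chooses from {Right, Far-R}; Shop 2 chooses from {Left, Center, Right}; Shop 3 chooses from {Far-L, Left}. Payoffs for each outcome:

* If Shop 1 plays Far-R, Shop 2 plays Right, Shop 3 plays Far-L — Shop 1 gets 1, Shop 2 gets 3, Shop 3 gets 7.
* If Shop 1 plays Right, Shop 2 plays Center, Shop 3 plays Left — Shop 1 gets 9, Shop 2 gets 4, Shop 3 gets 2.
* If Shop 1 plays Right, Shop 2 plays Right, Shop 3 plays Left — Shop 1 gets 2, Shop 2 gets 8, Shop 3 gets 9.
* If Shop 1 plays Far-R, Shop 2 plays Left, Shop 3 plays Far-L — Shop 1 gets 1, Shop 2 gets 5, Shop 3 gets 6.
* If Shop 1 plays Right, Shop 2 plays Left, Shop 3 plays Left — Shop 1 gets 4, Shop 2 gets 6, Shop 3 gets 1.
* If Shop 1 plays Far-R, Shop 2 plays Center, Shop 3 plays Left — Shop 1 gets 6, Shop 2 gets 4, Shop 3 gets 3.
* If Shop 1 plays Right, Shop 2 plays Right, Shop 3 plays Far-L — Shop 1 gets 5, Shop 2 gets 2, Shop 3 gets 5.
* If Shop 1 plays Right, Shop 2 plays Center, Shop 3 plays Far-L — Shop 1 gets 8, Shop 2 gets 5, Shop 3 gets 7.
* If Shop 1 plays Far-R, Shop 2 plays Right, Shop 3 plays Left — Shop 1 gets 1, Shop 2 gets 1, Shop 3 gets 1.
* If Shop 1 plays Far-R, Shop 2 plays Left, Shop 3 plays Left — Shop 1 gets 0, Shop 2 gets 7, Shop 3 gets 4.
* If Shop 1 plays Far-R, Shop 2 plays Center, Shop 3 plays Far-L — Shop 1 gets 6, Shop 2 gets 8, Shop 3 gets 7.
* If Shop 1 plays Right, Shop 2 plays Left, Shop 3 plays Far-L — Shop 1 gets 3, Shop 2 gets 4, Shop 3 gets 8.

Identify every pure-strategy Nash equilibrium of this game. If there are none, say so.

Pure-strategy Nash equilibria: (Right, Center, Far-L); (Right, Right, Left)

(Right, Left, Far-L): Shop 2 can switch to Center (4 → 5). Not NE.
(Right, Left, Left): Shop 2 can switch to Right (6 → 8). Not NE.
(Right, Center, Far-L): Shop 1 gets 8, best alternative 6; Shop 2 gets 5, best alternative 4; Shop 3 gets 7, best alternative 2. No profitable deviation — NE.
(Right, Center, Left): Shop 2 can switch to Left (4 → 6). Not NE.
(Right, Right, Far-L): Shop 2 can switch to Left (2 → 4). Not NE.
(Right, Right, Left): Shop 1 gets 2, best alternative 1; Shop 2 gets 8, best alternative 6; Shop 3 gets 9, best alternative 5. No profitable deviation — NE.
(Far-R, Left, Far-L): Shop 1 can switch to Right (1 → 3). Not NE.
(Far-R, Left, Left): Shop 1 can switch to Right (0 → 4). Not NE.
(Far-R, Center, Far-L): Shop 1 can switch to Right (6 → 8). Not NE.
(Far-R, Center, Left): Shop 1 can switch to Right (6 → 9). Not NE.
(Far-R, Right, Far-L): Shop 1 can switch to Right (1 → 5). Not NE.
(Far-R, Right, Left): Shop 1 can switch to Right (1 → 2). Not NE.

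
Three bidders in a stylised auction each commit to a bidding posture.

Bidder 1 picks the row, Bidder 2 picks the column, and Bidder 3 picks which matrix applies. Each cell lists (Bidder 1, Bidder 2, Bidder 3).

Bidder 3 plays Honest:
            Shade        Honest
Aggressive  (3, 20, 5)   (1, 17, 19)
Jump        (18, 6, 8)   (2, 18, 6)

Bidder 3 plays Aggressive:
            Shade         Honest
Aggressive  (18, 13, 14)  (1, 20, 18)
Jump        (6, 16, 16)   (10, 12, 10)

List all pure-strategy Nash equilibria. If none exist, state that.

This game has no pure Nash equilibrium.

Bidder 1 against (Shade, Honest): payoffs 3, 18 → best response Jump.
Bidder 1 against (Shade, Aggressive): payoffs 18, 6 → best response Aggressive.
Bidder 1 against (Honest, Honest): payoffs 1, 2 → best response Jump.
Bidder 1 against (Honest, Aggressive): payoffs 1, 10 → best response Jump.
Bidder 2 against (Aggressive, Honest): payoffs 20, 17 → best response Shade.
Bidder 2 against (Aggressive, Aggressive): payoffs 13, 20 → best response Honest.
Bidder 2 against (Jump, Honest): payoffs 6, 18 → best response Honest.
Bidder 2 against (Jump, Aggressive): payoffs 16, 12 → best response Shade.
Bidder 3 against (Aggressive, Shade): payoffs 5, 14 → best response Aggressive.
Bidder 3 against (Aggressive, Honest): payoffs 19, 18 → best response Honest.
Bidder 3 against (Jump, Shade): payoffs 8, 16 → best response Aggressive.
Bidder 3 against (Jump, Honest): payoffs 6, 10 → best response Aggressive.
No profile is a mutual best response for all players.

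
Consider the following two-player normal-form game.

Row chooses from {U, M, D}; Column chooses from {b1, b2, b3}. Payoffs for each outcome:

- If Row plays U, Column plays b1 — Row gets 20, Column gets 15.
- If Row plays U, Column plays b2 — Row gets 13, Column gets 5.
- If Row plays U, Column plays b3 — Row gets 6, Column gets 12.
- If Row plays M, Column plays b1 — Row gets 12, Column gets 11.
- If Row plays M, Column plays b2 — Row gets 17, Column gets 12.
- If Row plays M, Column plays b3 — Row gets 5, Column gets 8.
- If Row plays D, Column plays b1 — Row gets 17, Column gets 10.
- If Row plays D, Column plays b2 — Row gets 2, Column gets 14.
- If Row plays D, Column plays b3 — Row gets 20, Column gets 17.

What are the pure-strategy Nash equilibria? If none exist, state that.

The pure Nash equilibria are (U, b1), (M, b2), (D, b3).

Row against b1: payoffs 20, 12, 17 → best response U.
Row against b2: payoffs 13, 17, 2 → best response M.
Row against b3: payoffs 6, 5, 20 → best response D.
Column against U: payoffs 15, 5, 12 → best response b1.
Column against M: payoffs 11, 12, 8 → best response b2.
Column against D: payoffs 10, 14, 17 → best response b3.
Mutual best responses: (U, b1); (M, b2); (D, b3).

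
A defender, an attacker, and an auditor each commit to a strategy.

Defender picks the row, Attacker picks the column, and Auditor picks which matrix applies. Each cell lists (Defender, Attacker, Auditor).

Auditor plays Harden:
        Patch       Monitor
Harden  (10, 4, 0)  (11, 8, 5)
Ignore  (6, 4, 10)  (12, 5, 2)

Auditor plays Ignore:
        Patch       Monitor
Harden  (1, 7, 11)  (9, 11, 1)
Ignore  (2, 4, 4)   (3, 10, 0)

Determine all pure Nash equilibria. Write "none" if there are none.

Defender against (Patch, Harden): payoffs 10, 6 → best response Harden.
Defender against (Patch, Ignore): payoffs 1, 2 → best response Ignore.
Defender against (Monitor, Harden): payoffs 11, 12 → best response Ignore.
Defender against (Monitor, Ignore): payoffs 9, 3 → best response Harden.
Attacker against (Harden, Harden): payoffs 4, 8 → best response Monitor.
Attacker against (Harden, Ignore): payoffs 7, 11 → best response Monitor.
Attacker against (Ignore, Harden): payoffs 4, 5 → best response Monitor.
Attacker against (Ignore, Ignore): payoffs 4, 10 → best response Monitor.
Auditor against (Harden, Patch): payoffs 0, 11 → best response Ignore.
Auditor against (Harden, Monitor): payoffs 5, 1 → best response Harden.
Auditor against (Ignore, Patch): payoffs 10, 4 → best response Harden.
Auditor against (Ignore, Monitor): payoffs 2, 0 → best response Harden.
Mutual best responses: (Ignore, Monitor, Harden).

The unique pure-strategy Nash equilibrium is (Ignore, Monitor, Harden).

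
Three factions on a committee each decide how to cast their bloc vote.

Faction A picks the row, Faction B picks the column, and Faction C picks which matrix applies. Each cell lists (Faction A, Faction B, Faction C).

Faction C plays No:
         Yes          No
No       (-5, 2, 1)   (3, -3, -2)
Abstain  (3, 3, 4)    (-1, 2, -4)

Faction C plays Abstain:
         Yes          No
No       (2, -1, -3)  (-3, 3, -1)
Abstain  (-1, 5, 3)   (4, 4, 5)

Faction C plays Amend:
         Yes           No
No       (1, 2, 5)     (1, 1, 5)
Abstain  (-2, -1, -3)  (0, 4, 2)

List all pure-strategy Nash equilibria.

The pure Nash equilibria are (No, Yes, Amend) and (Abstain, Yes, No).

Faction A against (Yes, No): payoffs -5, 3 → best response Abstain.
Faction A against (Yes, Abstain): payoffs 2, -1 → best response No.
Faction A against (Yes, Amend): payoffs 1, -2 → best response No.
Faction A against (No, No): payoffs 3, -1 → best response No.
Faction A against (No, Abstain): payoffs -3, 4 → best response Abstain.
Faction A against (No, Amend): payoffs 1, 0 → best response No.
Faction B against (No, No): payoffs 2, -3 → best response Yes.
Faction B against (No, Abstain): payoffs -1, 3 → best response No.
Faction B against (No, Amend): payoffs 2, 1 → best response Yes.
Faction B against (Abstain, No): payoffs 3, 2 → best response Yes.
Faction B against (Abstain, Abstain): payoffs 5, 4 → best response Yes.
Faction B against (Abstain, Amend): payoffs -1, 4 → best response No.
Faction C against (No, Yes): payoffs 1, -3, 5 → best response Amend.
Faction C against (No, No): payoffs -2, -1, 5 → best response Amend.
Faction C against (Abstain, Yes): payoffs 4, 3, -3 → best response No.
Faction C against (Abstain, No): payoffs -4, 5, 2 → best response Abstain.
Mutual best responses: (No, Yes, Amend); (Abstain, Yes, No).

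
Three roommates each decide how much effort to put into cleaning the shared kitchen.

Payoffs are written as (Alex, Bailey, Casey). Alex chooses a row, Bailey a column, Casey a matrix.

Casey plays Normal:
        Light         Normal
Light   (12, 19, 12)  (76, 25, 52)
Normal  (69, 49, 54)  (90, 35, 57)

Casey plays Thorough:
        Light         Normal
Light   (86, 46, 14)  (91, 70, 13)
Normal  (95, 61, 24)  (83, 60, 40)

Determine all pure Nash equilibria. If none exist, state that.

Pure NE: (Normal, Light, Normal)

Check each profile: it is a Nash equilibrium iff no player can strictly gain by switching unilaterally.
(Light, Light, Normal): Alex can switch to Normal (12 → 69). Not NE.
(Light, Light, Thorough): Alex can switch to Normal (86 → 95). Not NE.
(Light, Normal, Normal): Alex can switch to Normal (76 → 90). Not NE.
(Light, Normal, Thorough): Casey can switch to Normal (13 → 52). Not NE.
(Normal, Light, Normal): Alex gets 69, best alternative 12; Bailey gets 49, best alternative 35; Casey gets 54, best alternative 24. No profitable deviation — NE.
(Normal, Light, Thorough): Casey can switch to Normal (24 → 54). Not NE.
(Normal, Normal, Normal): Bailey can switch to Light (35 → 49). Not NE.
(Normal, Normal, Thorough): Alex can switch to Light (83 → 91). Not NE.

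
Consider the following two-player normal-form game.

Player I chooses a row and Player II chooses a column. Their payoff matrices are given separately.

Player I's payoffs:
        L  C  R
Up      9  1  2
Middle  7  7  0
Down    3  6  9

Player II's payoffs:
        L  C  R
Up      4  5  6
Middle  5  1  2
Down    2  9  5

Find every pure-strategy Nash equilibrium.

This game has no pure Nash equilibrium.

For each strategy profile, look for a profitable unilateral deviation.
(Up, L): Player II can switch to C (4 → 5). Not NE.
(Up, C): Player I can switch to Middle (1 → 7). Not NE.
(Up, R): Player I can switch to Down (2 → 9). Not NE.
(Middle, L): Player I can switch to Up (7 → 9). Not NE.
(Middle, C): Player II can switch to L (1 → 5). Not NE.
(Middle, R): Player I can switch to Up (0 → 2). Not NE.
(Down, L): Player I can switch to Up (3 → 9). Not NE.
(Down, C): Player I can switch to Middle (6 → 7). Not NE.
(Down, R): Player II can switch to C (5 → 9). Not NE.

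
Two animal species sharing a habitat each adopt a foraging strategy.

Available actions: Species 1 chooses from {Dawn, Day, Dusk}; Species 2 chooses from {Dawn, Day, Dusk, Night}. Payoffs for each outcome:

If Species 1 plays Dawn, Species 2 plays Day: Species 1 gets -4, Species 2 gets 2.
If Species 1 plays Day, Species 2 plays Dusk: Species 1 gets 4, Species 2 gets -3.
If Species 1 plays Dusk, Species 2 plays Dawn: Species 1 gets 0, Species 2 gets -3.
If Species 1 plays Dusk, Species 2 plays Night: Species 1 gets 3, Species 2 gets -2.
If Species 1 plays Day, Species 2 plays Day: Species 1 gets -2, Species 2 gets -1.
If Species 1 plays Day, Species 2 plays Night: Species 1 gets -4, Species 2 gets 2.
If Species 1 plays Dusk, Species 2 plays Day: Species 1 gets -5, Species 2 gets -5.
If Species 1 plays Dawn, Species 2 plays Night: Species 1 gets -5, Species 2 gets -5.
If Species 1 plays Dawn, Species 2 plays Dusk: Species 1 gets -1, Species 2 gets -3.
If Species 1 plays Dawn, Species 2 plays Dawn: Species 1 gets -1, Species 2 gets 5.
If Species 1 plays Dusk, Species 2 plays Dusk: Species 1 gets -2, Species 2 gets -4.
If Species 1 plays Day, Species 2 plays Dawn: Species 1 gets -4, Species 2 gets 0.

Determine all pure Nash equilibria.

The unique pure-strategy Nash equilibrium is (Dusk, Night).

Species 1 against Dawn: payoffs -1, -4, 0 → best response Dusk.
Species 1 against Day: payoffs -4, -2, -5 → best response Day.
Species 1 against Dusk: payoffs -1, 4, -2 → best response Day.
Species 1 against Night: payoffs -5, -4, 3 → best response Dusk.
Species 2 against Dawn: payoffs 5, 2, -3, -5 → best response Dawn.
Species 2 against Day: payoffs 0, -1, -3, 2 → best response Night.
Species 2 against Dusk: payoffs -3, -5, -4, -2 → best response Night.
Mutual best responses: (Dusk, Night).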